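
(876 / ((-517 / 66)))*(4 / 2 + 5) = -36792 / 47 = -782.81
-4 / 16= -1 / 4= -0.25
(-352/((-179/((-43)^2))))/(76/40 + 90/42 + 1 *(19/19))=45559360/63187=721.02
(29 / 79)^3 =24389 / 493039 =0.05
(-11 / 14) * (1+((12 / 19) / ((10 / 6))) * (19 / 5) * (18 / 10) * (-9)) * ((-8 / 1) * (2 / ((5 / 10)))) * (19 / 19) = -491216 / 875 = -561.39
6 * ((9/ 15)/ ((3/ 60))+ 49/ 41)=3246/ 41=79.17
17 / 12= 1.42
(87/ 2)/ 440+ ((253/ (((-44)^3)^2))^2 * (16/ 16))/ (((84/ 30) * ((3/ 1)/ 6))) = 1505744801045164969/ 15230522125514178560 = 0.10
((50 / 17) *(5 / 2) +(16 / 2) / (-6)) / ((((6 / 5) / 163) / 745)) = 186402725 / 306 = 609159.23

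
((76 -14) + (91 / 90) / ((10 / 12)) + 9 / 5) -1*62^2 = -3778.99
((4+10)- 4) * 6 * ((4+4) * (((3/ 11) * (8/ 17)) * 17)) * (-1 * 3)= -3141.82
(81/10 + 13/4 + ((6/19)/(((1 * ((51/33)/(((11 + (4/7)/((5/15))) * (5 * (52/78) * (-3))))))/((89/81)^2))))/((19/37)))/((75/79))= -7381918048111/140926999500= -52.38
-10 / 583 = -0.02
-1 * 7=-7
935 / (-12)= -935 / 12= -77.92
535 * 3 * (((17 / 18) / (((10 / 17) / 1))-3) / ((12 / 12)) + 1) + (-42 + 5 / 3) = -8081 / 12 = -673.42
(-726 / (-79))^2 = 527076 / 6241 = 84.45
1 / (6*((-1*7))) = -1 / 42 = -0.02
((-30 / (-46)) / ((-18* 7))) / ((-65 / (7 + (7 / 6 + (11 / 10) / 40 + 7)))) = 18233 / 15069600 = 0.00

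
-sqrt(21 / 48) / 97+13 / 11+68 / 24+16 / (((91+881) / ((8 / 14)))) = 150607 / 37422- sqrt(7) / 388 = 4.02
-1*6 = -6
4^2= 16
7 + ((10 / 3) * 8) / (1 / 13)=1061 / 3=353.67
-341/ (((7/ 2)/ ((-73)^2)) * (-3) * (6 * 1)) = 1817189/ 63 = 28844.27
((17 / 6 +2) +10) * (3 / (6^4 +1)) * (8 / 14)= 0.02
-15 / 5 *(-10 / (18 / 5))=8.33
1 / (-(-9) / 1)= 1 / 9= 0.11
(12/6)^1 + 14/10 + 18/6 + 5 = 57/5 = 11.40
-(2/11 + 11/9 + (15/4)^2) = -24499/1584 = -15.47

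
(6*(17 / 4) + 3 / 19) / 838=975 / 31844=0.03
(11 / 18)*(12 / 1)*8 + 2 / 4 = 355 / 6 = 59.17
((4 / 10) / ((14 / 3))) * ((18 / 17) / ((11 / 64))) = 3456 / 6545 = 0.53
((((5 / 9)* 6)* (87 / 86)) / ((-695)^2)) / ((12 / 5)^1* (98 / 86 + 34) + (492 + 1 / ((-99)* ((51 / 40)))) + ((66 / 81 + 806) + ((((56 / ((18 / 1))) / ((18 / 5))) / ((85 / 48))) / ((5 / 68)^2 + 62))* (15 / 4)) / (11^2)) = 0.00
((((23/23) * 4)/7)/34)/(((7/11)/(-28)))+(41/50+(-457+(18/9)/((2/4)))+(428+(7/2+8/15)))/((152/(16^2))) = -5879288/169575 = -34.67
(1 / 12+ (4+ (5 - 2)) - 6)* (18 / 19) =39 / 38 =1.03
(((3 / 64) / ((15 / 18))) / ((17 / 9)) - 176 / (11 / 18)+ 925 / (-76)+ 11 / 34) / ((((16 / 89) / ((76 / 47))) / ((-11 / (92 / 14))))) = 106184363593 / 23522560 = 4514.15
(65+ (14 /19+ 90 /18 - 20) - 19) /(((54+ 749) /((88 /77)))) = 4824 /106799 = 0.05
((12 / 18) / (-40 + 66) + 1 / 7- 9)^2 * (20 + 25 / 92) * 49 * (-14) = -75887683655 / 69966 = -1084636.59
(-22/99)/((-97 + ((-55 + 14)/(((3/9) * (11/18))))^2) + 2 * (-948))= -0.00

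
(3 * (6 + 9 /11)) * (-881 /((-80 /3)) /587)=118935 /103312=1.15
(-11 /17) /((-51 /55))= 605 /867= 0.70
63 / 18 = 7 / 2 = 3.50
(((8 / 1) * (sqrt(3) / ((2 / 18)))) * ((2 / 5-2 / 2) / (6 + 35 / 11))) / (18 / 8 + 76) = -9504 * sqrt(3) / 158065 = -0.10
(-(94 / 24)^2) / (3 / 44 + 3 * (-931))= 24299 / 4424004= 0.01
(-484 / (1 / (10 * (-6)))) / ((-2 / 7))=-101640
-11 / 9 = -1.22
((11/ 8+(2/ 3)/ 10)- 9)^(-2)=14400/ 822649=0.02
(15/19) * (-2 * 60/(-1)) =1800/19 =94.74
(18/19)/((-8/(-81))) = 729/76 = 9.59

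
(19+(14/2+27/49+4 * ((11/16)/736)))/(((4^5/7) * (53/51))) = 195364833/1118437376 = 0.17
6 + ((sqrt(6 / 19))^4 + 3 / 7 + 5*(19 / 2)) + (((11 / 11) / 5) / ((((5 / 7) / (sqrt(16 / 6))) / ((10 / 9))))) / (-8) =273059 / 5054 - 7*sqrt(6) / 270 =53.96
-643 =-643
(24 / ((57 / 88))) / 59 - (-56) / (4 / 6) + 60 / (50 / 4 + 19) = 2037068 / 23541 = 86.53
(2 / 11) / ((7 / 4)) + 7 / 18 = 683 / 1386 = 0.49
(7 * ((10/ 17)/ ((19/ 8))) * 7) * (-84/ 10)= -32928/ 323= -101.94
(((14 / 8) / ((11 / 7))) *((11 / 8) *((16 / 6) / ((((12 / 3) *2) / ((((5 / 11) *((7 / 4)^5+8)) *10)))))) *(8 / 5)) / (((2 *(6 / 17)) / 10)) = 173534725 / 135168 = 1283.84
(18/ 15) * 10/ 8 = 3/ 2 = 1.50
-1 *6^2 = -36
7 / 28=1 / 4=0.25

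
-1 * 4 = -4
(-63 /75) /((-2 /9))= 189 /50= 3.78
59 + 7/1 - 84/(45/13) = 626/15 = 41.73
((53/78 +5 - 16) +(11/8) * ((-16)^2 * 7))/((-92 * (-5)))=191387/35880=5.33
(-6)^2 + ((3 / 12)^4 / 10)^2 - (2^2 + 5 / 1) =176947201 / 6553600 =27.00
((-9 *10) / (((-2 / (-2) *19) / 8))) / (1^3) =-720 / 19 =-37.89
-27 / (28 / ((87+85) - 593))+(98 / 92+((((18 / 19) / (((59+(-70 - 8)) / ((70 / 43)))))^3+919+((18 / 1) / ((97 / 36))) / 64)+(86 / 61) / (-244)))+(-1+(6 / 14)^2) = 16132072411243392028098791 / 12172289693873621850664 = 1325.31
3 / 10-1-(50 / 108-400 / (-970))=-20629 / 13095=-1.58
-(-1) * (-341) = -341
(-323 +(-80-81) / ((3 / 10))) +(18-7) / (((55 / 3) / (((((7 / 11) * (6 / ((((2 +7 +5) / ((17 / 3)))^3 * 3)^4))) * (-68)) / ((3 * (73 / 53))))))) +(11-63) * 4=-62271375539564400566294341 / 58324734637485262087680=-1067.67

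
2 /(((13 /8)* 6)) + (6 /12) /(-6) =19 /156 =0.12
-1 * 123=-123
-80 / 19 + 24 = 19.79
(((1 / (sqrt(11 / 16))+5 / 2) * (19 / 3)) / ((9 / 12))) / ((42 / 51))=2584 * sqrt(11) / 693+1615 / 63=38.00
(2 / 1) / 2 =1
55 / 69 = 0.80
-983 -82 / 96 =-47225 / 48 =-983.85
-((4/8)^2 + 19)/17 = -77/68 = -1.13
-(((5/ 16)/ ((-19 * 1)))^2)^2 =-625/ 8540717056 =-0.00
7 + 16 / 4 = 11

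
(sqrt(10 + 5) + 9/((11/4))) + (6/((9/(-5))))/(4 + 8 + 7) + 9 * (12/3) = sqrt(15) + 24514/627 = 42.97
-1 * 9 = -9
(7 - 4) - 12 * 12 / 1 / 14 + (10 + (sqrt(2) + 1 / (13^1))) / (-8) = -6221 / 728 - sqrt(2) / 8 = -8.72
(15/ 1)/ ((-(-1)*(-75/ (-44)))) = 8.80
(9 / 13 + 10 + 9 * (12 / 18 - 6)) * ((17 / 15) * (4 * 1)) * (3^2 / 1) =-19788 / 13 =-1522.15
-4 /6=-2 /3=-0.67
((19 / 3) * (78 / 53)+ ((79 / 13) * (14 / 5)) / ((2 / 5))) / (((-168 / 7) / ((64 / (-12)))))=71462 / 6201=11.52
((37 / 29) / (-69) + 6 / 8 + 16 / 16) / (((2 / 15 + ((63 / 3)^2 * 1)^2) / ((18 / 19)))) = 0.00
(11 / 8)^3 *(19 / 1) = 25289 / 512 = 49.39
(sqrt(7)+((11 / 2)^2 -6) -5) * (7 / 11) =7 * sqrt(7) / 11+49 / 4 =13.93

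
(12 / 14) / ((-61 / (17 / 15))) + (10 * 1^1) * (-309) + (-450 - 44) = -7651874 / 2135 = -3584.02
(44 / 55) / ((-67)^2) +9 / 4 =202021 / 89780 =2.25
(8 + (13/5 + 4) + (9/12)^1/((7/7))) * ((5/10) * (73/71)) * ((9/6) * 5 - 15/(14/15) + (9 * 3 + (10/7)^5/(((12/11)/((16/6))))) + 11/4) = 484394424307/1718347680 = 281.90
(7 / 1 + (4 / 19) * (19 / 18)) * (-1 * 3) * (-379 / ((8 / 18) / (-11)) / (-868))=812955 / 3472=234.15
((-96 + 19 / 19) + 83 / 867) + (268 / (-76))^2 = -25811839 / 312987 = -82.47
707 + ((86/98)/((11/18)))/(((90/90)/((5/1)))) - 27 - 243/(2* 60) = 14771941/21560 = 685.15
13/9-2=-5/9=-0.56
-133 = -133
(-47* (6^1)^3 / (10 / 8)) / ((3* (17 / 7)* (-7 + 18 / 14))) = 82908 / 425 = 195.08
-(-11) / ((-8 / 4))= -11 / 2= -5.50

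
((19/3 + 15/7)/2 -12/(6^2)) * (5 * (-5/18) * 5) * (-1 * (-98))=-71750/27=-2657.41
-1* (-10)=10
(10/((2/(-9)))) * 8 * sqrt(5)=-360 * sqrt(5)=-804.98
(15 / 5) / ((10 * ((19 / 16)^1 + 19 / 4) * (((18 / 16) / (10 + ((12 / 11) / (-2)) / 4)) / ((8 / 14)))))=3968 / 15675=0.25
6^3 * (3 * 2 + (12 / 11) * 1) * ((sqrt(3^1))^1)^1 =16848 * sqrt(3) / 11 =2652.87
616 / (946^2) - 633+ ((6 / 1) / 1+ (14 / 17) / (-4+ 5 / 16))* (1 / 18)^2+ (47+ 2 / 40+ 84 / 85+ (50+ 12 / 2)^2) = 84307393824463 / 33048027540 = 2551.06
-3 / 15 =-1 / 5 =-0.20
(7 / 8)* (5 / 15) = 0.29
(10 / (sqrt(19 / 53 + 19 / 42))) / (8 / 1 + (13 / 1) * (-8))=-sqrt(11130) / 912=-0.12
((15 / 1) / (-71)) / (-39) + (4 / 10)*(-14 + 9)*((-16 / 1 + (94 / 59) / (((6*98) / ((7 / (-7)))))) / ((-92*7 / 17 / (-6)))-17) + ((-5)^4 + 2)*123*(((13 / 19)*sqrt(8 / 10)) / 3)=33573775927 / 859222546 + 35178*sqrt(5) / 5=15771.15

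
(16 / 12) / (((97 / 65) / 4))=1040 / 291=3.57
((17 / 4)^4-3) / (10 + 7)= 82753 / 4352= 19.01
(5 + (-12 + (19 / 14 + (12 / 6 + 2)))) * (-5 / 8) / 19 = 115 / 2128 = 0.05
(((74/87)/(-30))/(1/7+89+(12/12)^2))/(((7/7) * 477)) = -259/392788035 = -0.00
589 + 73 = 662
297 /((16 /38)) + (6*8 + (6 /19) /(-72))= 343537 /456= 753.37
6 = 6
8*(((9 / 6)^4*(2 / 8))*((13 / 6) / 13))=27 / 16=1.69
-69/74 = -0.93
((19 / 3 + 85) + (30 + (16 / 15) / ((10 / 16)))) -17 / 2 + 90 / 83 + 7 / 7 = 483991 / 4150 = 116.62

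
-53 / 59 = -0.90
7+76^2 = 5783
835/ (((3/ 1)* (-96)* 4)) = -0.72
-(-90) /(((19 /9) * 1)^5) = 2.15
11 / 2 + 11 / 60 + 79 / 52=2809 / 390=7.20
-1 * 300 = -300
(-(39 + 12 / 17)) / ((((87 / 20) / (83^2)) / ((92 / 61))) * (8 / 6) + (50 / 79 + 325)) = -168983725500 / 1385859061267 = -0.12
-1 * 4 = -4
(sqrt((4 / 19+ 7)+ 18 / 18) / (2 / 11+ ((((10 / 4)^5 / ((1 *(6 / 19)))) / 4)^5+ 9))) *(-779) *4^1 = -963990222582841344 *sqrt(741) / 8117285099788811194959493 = -0.00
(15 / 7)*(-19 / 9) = -95 / 21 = -4.52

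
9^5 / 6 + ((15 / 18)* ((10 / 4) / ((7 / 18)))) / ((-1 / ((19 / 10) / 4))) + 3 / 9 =3306001 / 336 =9839.29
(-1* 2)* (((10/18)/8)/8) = -5/288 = -0.02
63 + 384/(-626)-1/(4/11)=74665/1252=59.64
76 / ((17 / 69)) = 5244 / 17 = 308.47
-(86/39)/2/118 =-43/4602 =-0.01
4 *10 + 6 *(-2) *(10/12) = 30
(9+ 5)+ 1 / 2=29 / 2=14.50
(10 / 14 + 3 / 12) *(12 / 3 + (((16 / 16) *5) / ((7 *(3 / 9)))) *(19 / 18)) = 2367 / 392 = 6.04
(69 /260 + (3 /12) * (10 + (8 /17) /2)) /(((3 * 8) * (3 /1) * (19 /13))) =73 /2720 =0.03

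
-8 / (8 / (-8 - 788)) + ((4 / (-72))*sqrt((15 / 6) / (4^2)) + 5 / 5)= 797 - sqrt(10) / 144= 796.98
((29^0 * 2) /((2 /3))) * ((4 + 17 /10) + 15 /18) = 98 /5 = 19.60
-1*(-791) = 791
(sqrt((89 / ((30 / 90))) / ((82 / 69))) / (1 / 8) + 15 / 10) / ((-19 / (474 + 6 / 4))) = -5706 * sqrt(167854) / 779-2853 / 76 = -3038.50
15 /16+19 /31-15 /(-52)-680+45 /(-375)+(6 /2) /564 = -5138888893 /7576400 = -678.28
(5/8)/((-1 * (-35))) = 1/56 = 0.02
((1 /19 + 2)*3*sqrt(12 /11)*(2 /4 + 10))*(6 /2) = 7371*sqrt(33) /209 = 202.60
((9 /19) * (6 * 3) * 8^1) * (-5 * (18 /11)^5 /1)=-12244400640 /3059969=-4001.48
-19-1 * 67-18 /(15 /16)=-526 /5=-105.20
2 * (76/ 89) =152/ 89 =1.71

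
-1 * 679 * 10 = -6790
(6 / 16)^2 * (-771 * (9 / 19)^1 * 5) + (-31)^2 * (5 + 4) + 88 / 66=30619651 / 3648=8393.54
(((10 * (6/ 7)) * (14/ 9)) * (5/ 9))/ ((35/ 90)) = 400/ 21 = 19.05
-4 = -4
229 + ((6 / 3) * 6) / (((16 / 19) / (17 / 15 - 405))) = -55261 / 10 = -5526.10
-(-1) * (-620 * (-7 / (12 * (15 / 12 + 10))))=868 / 27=32.15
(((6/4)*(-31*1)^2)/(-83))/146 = -2883/24236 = -0.12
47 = 47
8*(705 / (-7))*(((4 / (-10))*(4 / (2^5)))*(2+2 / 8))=1269 / 14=90.64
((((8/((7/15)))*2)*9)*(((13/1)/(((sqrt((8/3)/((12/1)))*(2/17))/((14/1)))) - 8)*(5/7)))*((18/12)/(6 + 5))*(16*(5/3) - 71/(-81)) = -3569600/539 + 147915300*sqrt(2)/77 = 2710050.40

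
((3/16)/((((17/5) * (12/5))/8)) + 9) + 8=2337/136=17.18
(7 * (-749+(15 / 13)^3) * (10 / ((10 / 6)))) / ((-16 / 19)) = 327614511 / 8788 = 37279.76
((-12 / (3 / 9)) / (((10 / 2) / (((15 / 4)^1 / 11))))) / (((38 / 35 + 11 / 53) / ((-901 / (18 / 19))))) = 95267235 / 52778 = 1805.06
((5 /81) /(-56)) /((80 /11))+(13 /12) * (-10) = -786251 /72576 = -10.83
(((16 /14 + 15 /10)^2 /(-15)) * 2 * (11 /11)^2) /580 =-1369 /852600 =-0.00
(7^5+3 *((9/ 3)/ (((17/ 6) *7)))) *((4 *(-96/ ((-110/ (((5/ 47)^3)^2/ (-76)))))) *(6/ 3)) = -0.00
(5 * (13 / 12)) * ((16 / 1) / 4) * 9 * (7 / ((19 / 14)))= 19110 / 19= 1005.79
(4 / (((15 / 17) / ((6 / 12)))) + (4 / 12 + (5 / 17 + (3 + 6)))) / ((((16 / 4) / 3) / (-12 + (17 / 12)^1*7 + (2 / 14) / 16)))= -41451 / 2240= -18.50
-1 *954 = -954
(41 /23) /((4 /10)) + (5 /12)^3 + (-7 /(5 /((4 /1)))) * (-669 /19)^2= -497735311777 /71737920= -6938.25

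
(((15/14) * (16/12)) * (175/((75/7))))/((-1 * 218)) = -35/327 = -0.11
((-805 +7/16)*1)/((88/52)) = -167349/352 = -475.42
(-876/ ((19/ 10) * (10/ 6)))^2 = 27625536/ 361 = 76525.03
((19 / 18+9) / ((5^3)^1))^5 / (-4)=-194264244901 / 230660156250000000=-0.00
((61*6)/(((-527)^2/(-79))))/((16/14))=-101199/1110916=-0.09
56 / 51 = 1.10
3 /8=0.38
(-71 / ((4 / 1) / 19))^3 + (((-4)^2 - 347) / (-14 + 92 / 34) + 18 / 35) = -38357963.13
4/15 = 0.27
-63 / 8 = -7.88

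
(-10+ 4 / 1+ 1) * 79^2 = -31205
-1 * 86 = -86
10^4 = 10000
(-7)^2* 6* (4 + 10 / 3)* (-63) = -135828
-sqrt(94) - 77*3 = -231 - sqrt(94) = -240.70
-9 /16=-0.56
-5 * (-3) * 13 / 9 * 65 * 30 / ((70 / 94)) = 397150 / 7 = 56735.71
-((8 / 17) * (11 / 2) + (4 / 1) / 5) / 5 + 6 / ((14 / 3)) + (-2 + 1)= -1166 / 2975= -0.39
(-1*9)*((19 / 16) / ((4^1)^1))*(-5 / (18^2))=0.04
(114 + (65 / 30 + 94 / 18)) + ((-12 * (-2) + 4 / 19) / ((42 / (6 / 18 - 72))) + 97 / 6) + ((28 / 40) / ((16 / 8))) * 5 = 469195 / 4788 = 97.99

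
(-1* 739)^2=546121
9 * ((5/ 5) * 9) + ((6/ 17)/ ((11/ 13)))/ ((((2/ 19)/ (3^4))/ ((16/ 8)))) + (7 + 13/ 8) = 1094415/ 1496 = 731.56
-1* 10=-10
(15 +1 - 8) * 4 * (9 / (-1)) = -288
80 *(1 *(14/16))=70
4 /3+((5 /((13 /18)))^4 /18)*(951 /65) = 2081322172 /1113879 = 1868.54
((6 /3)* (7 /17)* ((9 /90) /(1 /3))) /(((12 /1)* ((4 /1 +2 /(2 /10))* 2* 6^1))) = 1 /8160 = 0.00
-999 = -999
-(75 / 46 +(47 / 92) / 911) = -136697 / 83812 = -1.63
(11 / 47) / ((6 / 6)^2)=11 / 47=0.23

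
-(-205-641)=846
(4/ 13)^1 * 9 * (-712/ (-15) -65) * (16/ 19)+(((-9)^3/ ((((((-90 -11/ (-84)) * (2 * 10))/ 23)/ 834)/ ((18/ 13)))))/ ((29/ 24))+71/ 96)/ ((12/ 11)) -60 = 2514105992187727/ 311463285120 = 8071.92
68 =68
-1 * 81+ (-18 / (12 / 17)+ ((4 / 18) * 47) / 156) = -37358 / 351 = -106.43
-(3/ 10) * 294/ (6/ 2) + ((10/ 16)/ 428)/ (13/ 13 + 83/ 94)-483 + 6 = -767255593/ 1515120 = -506.40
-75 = -75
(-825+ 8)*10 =-8170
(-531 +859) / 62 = 164 / 31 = 5.29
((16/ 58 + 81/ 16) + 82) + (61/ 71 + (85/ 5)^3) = 164759451/ 32944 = 5001.20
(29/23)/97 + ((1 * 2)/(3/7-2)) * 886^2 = -24518564745/24541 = -999085.81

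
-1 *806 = -806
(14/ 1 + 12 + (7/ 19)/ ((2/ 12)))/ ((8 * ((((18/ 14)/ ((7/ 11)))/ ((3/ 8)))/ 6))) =3283/ 836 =3.93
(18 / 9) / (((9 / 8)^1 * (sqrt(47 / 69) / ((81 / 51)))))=48 * sqrt(3243) / 799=3.42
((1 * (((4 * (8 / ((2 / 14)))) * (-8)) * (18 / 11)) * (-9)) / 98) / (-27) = -768 / 77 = -9.97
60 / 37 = 1.62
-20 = -20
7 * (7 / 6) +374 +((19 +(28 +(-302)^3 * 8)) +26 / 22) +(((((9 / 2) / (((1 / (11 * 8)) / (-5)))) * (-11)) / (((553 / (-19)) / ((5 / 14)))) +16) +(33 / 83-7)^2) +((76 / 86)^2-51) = -717085067206065323329 / 3254319606846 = -220348691.54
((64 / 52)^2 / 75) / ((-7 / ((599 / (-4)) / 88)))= 4792 / 975975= 0.00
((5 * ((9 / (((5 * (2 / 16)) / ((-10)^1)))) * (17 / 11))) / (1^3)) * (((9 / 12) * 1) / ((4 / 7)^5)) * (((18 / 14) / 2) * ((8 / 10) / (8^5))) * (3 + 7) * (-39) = 1934113545 / 23068672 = 83.84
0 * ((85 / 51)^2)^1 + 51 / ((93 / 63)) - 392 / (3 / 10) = -1272.12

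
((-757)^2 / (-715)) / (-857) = 573049 / 612755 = 0.94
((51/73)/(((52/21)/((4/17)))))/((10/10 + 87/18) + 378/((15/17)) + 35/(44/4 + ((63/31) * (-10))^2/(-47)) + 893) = 2587410/52346019427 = 0.00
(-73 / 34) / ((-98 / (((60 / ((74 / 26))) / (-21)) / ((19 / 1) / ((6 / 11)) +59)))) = -0.00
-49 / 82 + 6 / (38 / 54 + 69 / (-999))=230221 / 25994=8.86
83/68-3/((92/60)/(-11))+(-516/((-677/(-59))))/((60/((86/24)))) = 159274307/7941210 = 20.06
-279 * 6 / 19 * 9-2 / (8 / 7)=-60397 / 76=-794.70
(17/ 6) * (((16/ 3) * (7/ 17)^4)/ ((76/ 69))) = 110446/ 280041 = 0.39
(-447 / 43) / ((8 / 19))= -8493 / 344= -24.69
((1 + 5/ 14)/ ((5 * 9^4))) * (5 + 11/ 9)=76/ 295245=0.00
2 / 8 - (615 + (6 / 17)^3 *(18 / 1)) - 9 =-12273487 / 19652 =-624.54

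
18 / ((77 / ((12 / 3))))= 0.94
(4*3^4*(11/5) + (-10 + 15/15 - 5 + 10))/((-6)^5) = -443/4860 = -0.09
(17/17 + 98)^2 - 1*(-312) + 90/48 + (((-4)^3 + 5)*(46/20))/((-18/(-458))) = 2398343/360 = 6662.06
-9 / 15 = -3 / 5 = -0.60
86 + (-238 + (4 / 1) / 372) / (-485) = 3901163 / 45105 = 86.49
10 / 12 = 5 / 6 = 0.83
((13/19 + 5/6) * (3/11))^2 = 29929/174724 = 0.17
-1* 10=-10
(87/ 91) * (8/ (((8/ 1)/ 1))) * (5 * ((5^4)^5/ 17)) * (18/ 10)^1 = 74672698974609375/ 1547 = 48269359388887.77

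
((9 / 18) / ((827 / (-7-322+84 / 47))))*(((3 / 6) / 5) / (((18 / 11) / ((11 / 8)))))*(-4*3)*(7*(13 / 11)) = 15394379 / 9328560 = 1.65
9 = 9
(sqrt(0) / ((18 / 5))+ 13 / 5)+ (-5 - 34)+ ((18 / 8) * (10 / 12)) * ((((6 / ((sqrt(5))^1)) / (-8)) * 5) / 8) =-36.79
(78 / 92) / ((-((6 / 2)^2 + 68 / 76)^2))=-14079 / 1625824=-0.01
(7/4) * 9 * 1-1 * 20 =-17/4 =-4.25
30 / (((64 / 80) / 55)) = 4125 / 2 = 2062.50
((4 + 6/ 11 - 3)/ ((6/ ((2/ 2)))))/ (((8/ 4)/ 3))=0.39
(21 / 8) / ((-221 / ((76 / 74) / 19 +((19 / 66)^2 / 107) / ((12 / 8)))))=-9881431 / 15244937136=-0.00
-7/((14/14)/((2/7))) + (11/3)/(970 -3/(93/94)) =-179515/89928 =-2.00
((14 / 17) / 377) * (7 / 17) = 0.00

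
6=6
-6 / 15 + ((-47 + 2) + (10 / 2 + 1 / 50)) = -2019 / 50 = -40.38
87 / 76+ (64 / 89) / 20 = 39931 / 33820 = 1.18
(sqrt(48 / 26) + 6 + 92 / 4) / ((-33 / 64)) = -1856 / 33 - 128 * sqrt(78) / 429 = -58.88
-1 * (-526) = 526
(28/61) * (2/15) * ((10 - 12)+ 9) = 392/915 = 0.43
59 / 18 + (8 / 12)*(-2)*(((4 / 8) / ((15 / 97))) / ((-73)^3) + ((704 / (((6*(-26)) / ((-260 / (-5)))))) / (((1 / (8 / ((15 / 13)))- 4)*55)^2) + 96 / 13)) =-26412097864731023 / 4025370660403950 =-6.56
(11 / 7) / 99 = 1 / 63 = 0.02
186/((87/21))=1302/29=44.90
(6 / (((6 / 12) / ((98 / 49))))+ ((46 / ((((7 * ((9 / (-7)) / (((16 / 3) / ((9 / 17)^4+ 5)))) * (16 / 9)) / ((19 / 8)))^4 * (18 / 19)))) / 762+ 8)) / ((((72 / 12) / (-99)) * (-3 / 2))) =1127200572183942108083257963901921 / 3202270587485023137692689760256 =352.00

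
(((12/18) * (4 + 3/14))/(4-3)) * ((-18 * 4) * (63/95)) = -12744/95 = -134.15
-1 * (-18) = 18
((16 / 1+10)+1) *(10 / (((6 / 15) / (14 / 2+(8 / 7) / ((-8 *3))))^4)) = 177489006250 / 7203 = 24640983.79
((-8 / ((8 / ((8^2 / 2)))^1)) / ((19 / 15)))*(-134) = 64320 / 19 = 3385.26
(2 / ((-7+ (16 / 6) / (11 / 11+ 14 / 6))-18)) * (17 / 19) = -170 / 2299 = -0.07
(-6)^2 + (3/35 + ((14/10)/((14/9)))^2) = 25827/700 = 36.90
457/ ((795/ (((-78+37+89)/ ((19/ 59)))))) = 431408/ 5035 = 85.68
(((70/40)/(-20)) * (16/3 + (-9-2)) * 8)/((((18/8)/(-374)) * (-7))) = 12716/135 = 94.19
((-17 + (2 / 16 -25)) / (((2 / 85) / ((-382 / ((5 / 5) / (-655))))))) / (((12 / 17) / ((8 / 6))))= -60560202875 / 72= -841113928.82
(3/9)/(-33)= -1/99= -0.01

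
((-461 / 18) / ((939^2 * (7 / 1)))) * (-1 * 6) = 0.00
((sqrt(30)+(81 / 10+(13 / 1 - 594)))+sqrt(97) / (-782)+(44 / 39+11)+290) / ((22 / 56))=-1478414 / 2145 - 14 * sqrt(97) / 4301+28 * sqrt(30) / 11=-675.33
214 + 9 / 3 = 217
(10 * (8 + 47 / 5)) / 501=58 / 167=0.35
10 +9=19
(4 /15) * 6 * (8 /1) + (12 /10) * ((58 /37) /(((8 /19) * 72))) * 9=39541 /2960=13.36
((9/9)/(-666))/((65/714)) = -119/7215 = -0.02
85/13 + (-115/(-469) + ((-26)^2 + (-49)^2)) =18801829/6097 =3083.78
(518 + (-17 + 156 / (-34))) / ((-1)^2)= 8439 / 17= 496.41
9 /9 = 1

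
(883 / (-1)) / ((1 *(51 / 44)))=-38852 / 51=-761.80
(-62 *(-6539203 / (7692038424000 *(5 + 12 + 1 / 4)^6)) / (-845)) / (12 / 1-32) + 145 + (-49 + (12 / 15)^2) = 96.64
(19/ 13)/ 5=19/ 65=0.29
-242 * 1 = -242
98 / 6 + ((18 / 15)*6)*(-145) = -3083 / 3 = -1027.67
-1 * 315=-315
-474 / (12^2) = -79 / 24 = -3.29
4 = 4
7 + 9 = 16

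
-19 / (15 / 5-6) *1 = 19 / 3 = 6.33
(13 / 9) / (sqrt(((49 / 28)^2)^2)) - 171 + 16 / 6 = -74027 / 441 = -167.86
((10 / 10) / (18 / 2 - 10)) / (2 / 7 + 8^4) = -7 / 28674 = -0.00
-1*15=-15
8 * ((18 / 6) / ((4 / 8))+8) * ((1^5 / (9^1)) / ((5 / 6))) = 224 / 15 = 14.93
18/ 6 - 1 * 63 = -60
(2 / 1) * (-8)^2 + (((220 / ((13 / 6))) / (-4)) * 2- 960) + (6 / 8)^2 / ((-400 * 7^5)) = -1234413644917 / 1398342400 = -882.77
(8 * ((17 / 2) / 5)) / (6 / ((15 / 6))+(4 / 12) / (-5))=5.83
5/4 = 1.25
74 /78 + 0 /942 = 37 /39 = 0.95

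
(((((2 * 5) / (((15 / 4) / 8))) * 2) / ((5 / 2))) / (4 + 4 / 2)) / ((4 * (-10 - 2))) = -0.06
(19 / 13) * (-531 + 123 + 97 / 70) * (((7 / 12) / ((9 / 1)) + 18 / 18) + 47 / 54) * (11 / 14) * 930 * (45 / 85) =-38542061393 / 86632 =-444894.05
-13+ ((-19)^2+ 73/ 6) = 2161/ 6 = 360.17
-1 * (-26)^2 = -676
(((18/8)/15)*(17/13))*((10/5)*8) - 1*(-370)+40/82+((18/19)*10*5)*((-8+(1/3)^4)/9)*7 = 325425346/4101435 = 79.34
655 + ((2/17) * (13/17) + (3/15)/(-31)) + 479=50801271/44795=1134.08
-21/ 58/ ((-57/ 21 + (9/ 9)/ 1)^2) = -343/ 2784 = -0.12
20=20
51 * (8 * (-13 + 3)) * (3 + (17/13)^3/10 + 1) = -37859544/2197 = -17232.38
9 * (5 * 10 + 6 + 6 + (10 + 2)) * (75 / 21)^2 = 416250 / 49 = 8494.90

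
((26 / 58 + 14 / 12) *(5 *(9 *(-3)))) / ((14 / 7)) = -109.01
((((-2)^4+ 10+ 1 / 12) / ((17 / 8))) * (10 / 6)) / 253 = 3130 / 38709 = 0.08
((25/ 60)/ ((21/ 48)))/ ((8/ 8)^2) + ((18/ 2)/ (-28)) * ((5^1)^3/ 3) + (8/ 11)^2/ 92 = -2906891/ 233772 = -12.43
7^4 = 2401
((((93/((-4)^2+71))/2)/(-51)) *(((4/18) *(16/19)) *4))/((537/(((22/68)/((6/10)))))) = -54560/6926418783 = -0.00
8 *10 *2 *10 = 1600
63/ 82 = 0.77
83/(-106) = -83/106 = -0.78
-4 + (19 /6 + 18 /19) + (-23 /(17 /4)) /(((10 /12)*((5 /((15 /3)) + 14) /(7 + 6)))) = -267163 /48450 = -5.51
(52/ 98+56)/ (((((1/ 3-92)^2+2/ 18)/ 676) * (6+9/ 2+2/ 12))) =6319755/ 14822696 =0.43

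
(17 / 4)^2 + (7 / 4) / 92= 3327 / 184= 18.08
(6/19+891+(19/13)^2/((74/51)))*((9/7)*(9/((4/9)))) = 154649271951/6653192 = 23244.37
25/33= 0.76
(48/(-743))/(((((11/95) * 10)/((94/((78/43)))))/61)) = -18738712/106249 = -176.37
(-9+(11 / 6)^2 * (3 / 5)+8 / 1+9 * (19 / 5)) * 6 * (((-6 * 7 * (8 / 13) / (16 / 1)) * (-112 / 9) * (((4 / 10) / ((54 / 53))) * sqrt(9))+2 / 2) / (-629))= -91507691 / 11038950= -8.29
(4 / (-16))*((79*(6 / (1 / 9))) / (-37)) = 2133 / 74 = 28.82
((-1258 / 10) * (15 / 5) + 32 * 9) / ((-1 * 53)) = 447 / 265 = 1.69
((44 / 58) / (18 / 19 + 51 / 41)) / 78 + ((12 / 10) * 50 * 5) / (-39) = -14842331 / 1930617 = -7.69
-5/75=-1/15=-0.07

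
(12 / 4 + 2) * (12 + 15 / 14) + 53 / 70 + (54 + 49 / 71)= 300199 / 2485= 120.80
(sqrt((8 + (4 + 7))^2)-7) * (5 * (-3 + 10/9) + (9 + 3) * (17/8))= 578/3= 192.67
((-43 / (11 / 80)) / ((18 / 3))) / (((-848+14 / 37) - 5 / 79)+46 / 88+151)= 20110240 / 268604433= 0.07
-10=-10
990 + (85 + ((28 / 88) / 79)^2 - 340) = 2220173389 / 3020644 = 735.00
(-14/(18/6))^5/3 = -537824/729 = -737.76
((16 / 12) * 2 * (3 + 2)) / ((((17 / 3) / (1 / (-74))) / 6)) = -120 / 629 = -0.19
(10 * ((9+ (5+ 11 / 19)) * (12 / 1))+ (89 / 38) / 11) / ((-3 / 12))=-1462738 / 209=-6998.75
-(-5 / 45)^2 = -1 / 81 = -0.01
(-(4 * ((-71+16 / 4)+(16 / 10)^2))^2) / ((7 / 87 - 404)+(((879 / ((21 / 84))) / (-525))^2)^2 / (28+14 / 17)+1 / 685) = 90982768835033775000 / 457548716024837653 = 198.85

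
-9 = -9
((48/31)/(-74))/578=-12/331483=-0.00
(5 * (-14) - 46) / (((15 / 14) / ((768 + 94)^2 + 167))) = -402324888 / 5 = -80464977.60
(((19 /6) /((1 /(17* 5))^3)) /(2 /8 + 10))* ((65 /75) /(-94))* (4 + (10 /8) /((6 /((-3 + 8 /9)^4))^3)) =-365347238668595002601275 /4232023589828145312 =-86329.21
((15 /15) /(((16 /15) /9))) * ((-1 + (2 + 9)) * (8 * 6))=4050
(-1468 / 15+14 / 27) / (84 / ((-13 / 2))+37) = -170846 / 42255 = -4.04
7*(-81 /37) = -567 /37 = -15.32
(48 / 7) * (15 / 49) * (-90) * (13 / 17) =-144.47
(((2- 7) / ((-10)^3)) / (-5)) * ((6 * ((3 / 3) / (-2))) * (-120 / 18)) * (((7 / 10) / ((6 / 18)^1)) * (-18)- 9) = 117 / 125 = 0.94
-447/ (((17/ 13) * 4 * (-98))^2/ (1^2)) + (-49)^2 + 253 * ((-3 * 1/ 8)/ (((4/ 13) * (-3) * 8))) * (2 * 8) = 2606.56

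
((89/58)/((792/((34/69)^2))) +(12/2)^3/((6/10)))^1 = 360.00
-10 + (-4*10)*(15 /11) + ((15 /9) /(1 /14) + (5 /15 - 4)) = -1481 /33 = -44.88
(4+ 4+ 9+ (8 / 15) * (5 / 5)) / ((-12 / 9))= -263 / 20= -13.15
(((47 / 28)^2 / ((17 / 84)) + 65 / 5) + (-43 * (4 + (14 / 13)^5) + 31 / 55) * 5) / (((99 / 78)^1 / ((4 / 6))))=-739849799929 / 1233749517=-599.68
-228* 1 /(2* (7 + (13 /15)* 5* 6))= -38 /11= -3.45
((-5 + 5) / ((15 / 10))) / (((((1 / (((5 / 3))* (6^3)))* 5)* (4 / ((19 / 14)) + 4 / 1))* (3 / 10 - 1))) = 0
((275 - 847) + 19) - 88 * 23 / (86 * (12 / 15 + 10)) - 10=-656173 / 1161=-565.18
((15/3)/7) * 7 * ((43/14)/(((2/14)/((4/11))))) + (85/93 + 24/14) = 298751/7161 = 41.72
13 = 13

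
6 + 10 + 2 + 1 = 19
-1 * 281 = -281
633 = 633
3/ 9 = 1/ 3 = 0.33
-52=-52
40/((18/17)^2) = 2890/81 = 35.68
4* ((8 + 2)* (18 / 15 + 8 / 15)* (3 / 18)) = 104 / 9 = 11.56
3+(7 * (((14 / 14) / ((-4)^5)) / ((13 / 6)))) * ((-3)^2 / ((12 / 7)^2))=2.99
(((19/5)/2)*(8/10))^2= 1444/625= 2.31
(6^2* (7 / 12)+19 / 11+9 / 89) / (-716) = -22349 / 700964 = -0.03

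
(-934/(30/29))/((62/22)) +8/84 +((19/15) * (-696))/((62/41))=-588029/651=-903.27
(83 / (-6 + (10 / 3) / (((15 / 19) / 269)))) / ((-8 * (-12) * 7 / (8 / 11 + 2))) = 3735 / 12526976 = 0.00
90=90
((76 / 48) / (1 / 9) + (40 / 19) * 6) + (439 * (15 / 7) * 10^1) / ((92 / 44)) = 55379523 / 12236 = 4525.95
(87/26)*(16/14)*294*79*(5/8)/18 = 3084.04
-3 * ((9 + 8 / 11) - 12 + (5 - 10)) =240 / 11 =21.82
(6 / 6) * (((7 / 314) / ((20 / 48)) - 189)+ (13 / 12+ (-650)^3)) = -2586969269671 / 9420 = -274625187.86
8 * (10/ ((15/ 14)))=224/ 3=74.67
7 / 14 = 1 / 2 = 0.50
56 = 56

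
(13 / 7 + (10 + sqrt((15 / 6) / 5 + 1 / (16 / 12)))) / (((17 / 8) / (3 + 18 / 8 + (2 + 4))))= 68.69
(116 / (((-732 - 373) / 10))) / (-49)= 232 / 10829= 0.02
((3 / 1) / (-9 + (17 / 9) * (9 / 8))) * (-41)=984 / 55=17.89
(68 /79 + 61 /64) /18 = 1019 /10112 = 0.10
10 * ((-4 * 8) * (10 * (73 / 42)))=-116800 / 21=-5561.90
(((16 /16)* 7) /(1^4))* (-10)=-70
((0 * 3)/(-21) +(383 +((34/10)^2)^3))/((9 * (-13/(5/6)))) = -5020324/365625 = -13.73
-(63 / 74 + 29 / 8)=-1325 / 296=-4.48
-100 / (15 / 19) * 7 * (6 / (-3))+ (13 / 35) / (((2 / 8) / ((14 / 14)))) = 186356 / 105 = 1774.82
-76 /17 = -4.47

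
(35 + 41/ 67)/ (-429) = -2386/ 28743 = -0.08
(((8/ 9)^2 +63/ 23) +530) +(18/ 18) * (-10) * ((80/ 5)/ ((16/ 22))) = 584105/ 1863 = 313.53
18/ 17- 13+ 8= -67/ 17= -3.94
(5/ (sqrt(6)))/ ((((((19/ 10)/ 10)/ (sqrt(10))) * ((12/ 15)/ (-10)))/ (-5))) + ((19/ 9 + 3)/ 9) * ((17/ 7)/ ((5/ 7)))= 782/ 405 + 31250 * sqrt(15)/ 57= 2125.28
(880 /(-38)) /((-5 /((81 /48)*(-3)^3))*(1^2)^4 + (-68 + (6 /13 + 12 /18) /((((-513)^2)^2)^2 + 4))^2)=-155903104797904508687201429234336354593015124409375 /31130336910416504652857382160157389101480763685432638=-0.01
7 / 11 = 0.64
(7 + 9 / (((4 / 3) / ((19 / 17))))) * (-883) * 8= -1746574 / 17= -102739.65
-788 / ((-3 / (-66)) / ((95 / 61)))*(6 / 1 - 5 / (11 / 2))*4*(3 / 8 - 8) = 4192160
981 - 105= 876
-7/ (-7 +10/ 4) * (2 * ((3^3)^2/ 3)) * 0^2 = 0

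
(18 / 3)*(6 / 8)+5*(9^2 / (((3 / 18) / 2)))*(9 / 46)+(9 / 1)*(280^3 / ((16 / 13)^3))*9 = 175488022413 / 184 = 953739252.24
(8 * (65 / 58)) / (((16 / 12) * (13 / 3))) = 45 / 29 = 1.55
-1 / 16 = -0.06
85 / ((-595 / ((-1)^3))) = 1 / 7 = 0.14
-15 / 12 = -5 / 4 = -1.25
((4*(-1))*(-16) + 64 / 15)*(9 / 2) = 1536 / 5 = 307.20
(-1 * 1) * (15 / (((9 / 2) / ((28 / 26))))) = -140 / 39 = -3.59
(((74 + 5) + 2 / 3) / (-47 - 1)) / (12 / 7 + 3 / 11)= -18403 / 22032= -0.84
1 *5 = 5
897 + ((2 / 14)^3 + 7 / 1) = 310073 / 343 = 904.00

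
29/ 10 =2.90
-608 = -608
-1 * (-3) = 3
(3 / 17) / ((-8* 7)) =-3 / 952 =-0.00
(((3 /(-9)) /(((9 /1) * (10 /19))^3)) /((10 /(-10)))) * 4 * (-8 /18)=-13718 /2460375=-0.01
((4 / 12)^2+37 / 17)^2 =122500 / 23409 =5.23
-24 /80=-0.30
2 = 2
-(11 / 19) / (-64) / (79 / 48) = 33 / 6004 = 0.01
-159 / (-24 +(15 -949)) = 159 / 958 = 0.17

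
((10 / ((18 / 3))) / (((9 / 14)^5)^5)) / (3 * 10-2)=8035499251044352341877719040 / 2153693963075557766310747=3731.03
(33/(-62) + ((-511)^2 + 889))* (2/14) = 16244587/434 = 37429.92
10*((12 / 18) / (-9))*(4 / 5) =-16 / 27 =-0.59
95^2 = 9025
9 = 9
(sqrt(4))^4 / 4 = 4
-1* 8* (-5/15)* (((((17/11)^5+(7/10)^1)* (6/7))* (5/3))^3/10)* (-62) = -892754275279389948499784/21491941831643524395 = -41539.02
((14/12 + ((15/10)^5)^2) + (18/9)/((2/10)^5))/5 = 19380731/15360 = 1261.77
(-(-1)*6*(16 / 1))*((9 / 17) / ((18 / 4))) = 192 / 17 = 11.29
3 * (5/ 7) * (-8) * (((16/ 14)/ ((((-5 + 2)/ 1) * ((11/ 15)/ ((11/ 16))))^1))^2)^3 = -234375/ 6588344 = -0.04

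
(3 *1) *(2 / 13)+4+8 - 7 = 71 / 13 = 5.46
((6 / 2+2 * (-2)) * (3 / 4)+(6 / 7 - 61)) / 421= -1705 / 11788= -0.14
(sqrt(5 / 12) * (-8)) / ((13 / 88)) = -352 * sqrt(15) / 39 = -34.96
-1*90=-90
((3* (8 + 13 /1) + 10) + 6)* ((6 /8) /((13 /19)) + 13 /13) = 8611 /52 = 165.60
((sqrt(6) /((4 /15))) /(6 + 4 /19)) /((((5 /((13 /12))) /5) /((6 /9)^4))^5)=4514922880 * sqrt(6) /16663342652379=0.00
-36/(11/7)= -252/11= -22.91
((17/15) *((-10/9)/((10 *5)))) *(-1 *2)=34/675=0.05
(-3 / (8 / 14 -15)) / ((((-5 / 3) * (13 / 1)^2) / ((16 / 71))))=-1008 / 6059495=-0.00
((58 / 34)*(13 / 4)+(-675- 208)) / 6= -19889 / 136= -146.24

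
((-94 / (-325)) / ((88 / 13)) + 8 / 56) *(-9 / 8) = -12861 / 61600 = -0.21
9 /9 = 1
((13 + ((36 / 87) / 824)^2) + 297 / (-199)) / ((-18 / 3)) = -81727069831 / 42612279144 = -1.92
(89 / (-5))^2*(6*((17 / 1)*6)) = 4847652 / 25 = 193906.08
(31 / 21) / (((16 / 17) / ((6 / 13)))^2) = 26877 / 75712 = 0.35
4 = 4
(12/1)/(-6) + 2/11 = -20/11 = -1.82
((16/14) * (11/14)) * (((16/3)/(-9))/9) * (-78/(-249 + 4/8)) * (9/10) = -18304/1095885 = -0.02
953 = 953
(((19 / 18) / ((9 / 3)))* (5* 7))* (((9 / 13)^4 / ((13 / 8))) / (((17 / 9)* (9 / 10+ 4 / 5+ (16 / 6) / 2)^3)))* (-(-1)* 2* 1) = 44877240000 / 679503690593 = 0.07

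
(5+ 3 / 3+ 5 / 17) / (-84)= -107 / 1428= -0.07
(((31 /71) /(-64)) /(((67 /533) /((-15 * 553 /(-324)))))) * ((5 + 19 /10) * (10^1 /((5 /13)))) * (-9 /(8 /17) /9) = 46444484177 /87681024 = 529.70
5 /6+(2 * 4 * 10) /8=65 /6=10.83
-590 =-590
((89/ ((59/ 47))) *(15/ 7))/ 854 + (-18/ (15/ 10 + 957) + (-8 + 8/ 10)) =-2644749551/ 375627630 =-7.04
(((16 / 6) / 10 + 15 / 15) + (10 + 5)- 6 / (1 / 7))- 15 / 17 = -6787 / 255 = -26.62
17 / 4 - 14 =-9.75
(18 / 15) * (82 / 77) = 492 / 385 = 1.28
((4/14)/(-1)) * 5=-10/7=-1.43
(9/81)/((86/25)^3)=15625/5724504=0.00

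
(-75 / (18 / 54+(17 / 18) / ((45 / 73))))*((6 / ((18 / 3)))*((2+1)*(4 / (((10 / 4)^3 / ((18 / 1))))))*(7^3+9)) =-295612416 / 1511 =-195640.25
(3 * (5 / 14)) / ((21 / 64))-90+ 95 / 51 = -84.87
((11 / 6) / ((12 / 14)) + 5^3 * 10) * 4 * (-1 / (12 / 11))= -495847 / 108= -4591.18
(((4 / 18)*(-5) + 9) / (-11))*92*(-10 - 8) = 13064 / 11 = 1187.64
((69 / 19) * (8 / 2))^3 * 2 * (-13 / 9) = -60737664 / 6859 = -8855.18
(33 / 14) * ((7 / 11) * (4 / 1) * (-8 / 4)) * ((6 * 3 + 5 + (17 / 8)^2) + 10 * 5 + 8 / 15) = -74927 / 80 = -936.59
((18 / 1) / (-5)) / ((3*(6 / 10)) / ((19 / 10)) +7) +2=1168 / 755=1.55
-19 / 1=-19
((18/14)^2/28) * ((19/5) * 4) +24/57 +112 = 3692481/32585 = 113.32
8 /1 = 8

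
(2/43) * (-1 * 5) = -10/43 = -0.23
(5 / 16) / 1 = 5 / 16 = 0.31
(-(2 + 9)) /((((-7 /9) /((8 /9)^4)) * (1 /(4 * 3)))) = 180224 /1701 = 105.95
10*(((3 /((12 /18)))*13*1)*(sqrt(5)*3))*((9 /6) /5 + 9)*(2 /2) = 36495.98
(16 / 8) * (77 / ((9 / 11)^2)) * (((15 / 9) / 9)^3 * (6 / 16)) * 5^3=145578125 / 2125764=68.48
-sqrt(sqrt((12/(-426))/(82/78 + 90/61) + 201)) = -3.77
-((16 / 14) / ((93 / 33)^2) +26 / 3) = -177806 / 20181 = -8.81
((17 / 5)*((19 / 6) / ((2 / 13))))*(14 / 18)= 29393 / 540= 54.43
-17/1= -17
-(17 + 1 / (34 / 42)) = -310 / 17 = -18.24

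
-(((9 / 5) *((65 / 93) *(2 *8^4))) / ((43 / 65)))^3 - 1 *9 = -8955786297205933785333 / 2368593037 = -3781057428315.80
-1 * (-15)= 15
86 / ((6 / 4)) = 172 / 3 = 57.33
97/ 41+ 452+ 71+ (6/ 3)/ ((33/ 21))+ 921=652885/ 451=1447.64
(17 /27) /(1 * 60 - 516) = -17 /12312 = -0.00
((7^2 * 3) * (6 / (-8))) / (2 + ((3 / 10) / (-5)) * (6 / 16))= -6300 / 113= -55.75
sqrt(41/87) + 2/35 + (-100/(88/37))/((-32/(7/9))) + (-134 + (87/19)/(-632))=-132.24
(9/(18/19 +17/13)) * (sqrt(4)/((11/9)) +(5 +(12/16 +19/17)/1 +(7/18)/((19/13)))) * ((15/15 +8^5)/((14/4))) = 43442593155/132566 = 327705.39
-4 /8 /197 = -1 /394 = -0.00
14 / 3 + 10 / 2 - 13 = -10 / 3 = -3.33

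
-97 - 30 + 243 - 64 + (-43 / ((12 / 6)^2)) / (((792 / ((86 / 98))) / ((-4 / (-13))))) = 26232359 / 504504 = 52.00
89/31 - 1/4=325/124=2.62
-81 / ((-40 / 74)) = 2997 / 20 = 149.85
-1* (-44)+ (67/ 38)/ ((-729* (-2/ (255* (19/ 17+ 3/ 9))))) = 1231283/ 27702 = 44.45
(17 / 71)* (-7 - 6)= -221 / 71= -3.11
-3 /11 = -0.27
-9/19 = -0.47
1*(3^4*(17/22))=1377/22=62.59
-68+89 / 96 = -6439 / 96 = -67.07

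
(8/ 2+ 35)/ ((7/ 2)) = 78/ 7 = 11.14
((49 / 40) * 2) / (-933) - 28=-522529 / 18660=-28.00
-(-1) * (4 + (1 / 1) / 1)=5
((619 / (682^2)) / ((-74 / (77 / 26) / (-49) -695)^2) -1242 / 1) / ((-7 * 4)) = 44.36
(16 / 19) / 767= 16 / 14573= 0.00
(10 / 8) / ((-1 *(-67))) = 5 / 268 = 0.02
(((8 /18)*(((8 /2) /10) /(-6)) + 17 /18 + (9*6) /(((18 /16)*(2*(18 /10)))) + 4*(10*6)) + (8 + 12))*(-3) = -74047 /90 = -822.74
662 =662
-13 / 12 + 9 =95 / 12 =7.92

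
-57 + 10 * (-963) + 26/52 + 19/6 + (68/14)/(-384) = -4338139/448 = -9683.35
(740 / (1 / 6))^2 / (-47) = -19713600 / 47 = -419438.30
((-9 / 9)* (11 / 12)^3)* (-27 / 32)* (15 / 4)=19965 / 8192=2.44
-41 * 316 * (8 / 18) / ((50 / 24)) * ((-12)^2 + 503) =-134120512 / 75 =-1788273.49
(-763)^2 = 582169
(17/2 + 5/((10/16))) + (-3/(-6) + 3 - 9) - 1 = 10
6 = 6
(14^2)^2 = 38416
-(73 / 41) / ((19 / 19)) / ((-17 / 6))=438 / 697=0.63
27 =27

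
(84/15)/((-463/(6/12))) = -14/2315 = -0.01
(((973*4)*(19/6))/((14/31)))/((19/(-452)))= -1947668/3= -649222.67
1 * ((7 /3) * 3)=7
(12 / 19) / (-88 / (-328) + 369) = 123 / 71915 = 0.00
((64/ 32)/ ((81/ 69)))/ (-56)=-23/ 756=-0.03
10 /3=3.33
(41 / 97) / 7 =41 / 679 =0.06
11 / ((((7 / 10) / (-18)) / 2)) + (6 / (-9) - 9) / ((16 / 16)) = -12083 / 21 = -575.38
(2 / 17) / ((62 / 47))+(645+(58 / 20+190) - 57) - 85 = 3667863 / 5270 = 695.99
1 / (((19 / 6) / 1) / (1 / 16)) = 3 / 152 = 0.02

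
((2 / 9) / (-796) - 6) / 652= -21493 / 2335464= -0.01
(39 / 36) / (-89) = -13 / 1068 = -0.01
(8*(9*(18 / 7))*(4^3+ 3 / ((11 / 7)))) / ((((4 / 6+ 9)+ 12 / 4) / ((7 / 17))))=1409400 / 3553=396.68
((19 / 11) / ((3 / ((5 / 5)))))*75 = 475 / 11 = 43.18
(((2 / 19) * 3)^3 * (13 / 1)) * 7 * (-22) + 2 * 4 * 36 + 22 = 1693858 / 6859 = 246.95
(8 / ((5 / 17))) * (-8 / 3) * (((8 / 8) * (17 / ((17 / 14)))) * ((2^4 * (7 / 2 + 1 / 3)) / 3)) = -2802688 / 135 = -20760.65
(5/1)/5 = 1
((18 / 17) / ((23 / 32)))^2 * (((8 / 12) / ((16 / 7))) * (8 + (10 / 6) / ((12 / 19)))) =1029504 / 152881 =6.73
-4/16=-1/4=-0.25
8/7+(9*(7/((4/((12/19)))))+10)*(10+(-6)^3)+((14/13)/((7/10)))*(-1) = -7105418/1729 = -4109.55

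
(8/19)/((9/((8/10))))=32/855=0.04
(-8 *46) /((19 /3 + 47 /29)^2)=-174087 /29929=-5.82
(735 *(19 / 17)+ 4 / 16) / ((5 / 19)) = 1061663 / 340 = 3122.54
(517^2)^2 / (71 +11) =71443409521 / 82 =871261091.72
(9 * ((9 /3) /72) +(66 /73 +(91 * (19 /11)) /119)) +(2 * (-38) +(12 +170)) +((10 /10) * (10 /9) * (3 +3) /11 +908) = 333261107 /327624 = 1017.21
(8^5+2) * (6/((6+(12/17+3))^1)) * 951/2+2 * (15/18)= 317875609/33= 9632594.21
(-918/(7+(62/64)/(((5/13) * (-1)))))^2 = 41964.98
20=20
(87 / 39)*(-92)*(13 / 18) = -1334 / 9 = -148.22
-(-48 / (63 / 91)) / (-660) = -52 / 495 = -0.11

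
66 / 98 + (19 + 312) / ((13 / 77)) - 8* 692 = -2277140 / 637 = -3574.79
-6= -6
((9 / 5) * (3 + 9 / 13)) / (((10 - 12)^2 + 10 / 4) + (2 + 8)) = 288 / 715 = 0.40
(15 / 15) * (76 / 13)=76 / 13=5.85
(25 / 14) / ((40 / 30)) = 75 / 56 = 1.34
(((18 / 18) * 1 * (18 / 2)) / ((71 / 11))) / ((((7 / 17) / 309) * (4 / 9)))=4680423 / 1988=2354.34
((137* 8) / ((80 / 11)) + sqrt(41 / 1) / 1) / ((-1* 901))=-1507 / 9010 - sqrt(41) / 901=-0.17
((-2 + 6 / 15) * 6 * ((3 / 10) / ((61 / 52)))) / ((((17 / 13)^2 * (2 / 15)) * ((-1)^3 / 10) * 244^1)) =474552 / 1075369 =0.44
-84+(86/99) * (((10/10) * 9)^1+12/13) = -32338/429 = -75.38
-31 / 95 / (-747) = 31 / 70965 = 0.00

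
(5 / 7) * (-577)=-2885 / 7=-412.14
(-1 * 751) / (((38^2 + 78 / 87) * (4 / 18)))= -196011 / 83804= -2.34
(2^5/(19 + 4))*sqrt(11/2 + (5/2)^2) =16*sqrt(47)/23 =4.77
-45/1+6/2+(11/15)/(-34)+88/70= -145529/3570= -40.76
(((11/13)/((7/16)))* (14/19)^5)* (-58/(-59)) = 784301056/1899167933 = 0.41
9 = 9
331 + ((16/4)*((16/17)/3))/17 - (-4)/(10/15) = 292243/867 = 337.07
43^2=1849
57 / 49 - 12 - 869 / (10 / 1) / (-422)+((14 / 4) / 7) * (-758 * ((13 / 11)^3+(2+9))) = -4805.22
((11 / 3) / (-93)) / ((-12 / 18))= 11 / 186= 0.06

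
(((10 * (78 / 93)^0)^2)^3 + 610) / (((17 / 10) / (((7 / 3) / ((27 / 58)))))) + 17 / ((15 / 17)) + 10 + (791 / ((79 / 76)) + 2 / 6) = 1605108255544 / 543915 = 2951027.74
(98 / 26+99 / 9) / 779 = 192 / 10127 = 0.02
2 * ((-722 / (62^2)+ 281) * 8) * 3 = 12953304 / 961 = 13478.98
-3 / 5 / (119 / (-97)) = 291 / 595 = 0.49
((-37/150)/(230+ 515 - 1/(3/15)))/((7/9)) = -3/7000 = -0.00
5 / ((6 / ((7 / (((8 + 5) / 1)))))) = 0.45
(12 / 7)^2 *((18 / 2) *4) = 5184 / 49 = 105.80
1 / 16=0.06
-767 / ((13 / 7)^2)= -2891 / 13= -222.38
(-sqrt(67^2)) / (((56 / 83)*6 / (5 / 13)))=-27805 / 4368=-6.37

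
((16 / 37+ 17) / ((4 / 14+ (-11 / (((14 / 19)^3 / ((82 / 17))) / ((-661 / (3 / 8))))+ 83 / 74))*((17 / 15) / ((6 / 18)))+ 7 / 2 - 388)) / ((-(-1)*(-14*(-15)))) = 31605 / 302477446738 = 0.00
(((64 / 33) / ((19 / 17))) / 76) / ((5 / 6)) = 544 / 19855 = 0.03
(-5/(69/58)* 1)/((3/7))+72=12874/207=62.19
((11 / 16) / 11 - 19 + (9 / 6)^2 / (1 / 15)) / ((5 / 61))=14457 / 80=180.71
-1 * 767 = -767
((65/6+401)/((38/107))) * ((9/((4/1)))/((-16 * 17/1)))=-793191/82688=-9.59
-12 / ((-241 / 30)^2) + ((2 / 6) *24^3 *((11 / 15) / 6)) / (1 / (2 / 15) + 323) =1.52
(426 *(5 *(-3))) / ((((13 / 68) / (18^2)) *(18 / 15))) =-117320400 / 13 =-9024646.15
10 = 10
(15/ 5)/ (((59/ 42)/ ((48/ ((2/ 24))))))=72576/ 59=1230.10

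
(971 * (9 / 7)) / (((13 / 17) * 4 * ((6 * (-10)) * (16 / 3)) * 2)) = -148563 / 232960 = -0.64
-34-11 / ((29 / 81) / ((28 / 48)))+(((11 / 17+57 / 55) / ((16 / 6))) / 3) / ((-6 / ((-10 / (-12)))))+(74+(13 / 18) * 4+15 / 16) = 10102951 / 390456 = 25.87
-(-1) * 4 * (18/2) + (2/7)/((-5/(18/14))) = 8802/245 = 35.93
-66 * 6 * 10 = -3960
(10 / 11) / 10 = 1 / 11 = 0.09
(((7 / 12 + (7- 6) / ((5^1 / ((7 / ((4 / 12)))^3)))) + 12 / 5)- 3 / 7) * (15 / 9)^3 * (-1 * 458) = -4459757825 / 1134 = -3932767.04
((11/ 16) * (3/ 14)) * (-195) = -6435/ 224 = -28.73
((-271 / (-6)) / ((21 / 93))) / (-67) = -8401 / 2814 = -2.99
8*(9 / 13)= 72 / 13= 5.54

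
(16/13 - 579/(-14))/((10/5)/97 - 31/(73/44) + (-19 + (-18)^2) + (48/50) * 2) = 1372120775/9287180266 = 0.15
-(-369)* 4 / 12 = 123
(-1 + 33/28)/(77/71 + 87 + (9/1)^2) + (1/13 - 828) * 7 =-5065023825/873964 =-5795.46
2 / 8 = 0.25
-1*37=-37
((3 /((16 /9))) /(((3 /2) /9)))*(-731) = -59211 /8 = -7401.38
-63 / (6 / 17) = -357 / 2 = -178.50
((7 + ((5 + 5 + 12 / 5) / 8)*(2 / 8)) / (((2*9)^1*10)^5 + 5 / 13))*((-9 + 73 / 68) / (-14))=591591 / 26726049792054400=0.00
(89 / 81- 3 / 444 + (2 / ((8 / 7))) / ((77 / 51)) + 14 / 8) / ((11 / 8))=1055234 / 362637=2.91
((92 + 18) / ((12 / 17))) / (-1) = -935 / 6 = -155.83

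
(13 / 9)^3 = 2197 / 729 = 3.01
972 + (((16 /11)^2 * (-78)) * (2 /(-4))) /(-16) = 116988 /121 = 966.84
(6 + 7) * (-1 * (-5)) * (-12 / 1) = -780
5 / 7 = 0.71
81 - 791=-710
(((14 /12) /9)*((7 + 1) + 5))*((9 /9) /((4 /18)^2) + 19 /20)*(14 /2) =33761 /135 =250.08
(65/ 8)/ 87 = 65/ 696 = 0.09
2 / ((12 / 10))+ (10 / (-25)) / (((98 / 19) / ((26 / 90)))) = 18128 / 11025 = 1.64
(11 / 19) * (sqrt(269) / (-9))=-11 * sqrt(269) / 171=-1.06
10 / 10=1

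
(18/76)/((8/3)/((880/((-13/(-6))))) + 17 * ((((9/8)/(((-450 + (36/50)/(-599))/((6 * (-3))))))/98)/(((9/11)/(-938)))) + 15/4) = -819292320/17962752331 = -0.05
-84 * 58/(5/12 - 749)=58464/8983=6.51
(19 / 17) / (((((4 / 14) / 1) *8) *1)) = 133 / 272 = 0.49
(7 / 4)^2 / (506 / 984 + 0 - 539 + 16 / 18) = -18081 / 3173972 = -0.01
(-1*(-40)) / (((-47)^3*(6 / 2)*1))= -40 / 311469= -0.00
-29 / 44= -0.66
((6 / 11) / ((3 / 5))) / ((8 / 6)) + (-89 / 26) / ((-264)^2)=1235431 / 1812096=0.68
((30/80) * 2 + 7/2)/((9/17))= 289/36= 8.03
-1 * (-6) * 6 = 36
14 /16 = 7 /8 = 0.88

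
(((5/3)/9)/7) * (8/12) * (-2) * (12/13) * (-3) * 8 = 640/819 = 0.78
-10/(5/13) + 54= 28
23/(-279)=-23/279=-0.08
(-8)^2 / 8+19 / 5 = 11.80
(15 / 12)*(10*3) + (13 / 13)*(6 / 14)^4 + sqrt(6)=sqrt(6) + 180237 / 4802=39.98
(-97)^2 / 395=9409 / 395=23.82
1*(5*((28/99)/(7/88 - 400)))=-1120/316737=-0.00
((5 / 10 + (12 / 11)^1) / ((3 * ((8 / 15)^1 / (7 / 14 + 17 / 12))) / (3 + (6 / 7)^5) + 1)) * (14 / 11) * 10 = 5465668250 / 335013789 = 16.31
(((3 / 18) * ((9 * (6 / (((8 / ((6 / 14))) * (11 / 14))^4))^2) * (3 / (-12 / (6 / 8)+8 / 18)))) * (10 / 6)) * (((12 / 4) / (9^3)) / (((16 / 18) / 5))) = -295245 / 1573401046024192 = -0.00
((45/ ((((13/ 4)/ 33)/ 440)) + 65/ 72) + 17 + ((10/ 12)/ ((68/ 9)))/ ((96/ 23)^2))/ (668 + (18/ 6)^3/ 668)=547111258876037/ 1817790953472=300.98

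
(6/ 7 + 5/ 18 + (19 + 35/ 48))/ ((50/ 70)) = 21031/ 720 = 29.21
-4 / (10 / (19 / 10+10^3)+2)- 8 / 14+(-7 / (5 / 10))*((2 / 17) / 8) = -6631809 / 2396422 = -2.77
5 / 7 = 0.71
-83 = -83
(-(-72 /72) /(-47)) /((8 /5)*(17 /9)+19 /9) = -15 /3619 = -0.00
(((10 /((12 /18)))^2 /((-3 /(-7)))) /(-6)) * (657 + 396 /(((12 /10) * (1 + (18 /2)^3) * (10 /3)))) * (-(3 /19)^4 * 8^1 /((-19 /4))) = -10879800120 /180755227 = -60.19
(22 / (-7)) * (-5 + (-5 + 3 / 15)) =154 / 5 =30.80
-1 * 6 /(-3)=2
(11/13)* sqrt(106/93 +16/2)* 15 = 275* sqrt(3162)/403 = 38.37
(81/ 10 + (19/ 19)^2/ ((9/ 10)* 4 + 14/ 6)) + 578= 521779/ 890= 586.27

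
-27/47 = -0.57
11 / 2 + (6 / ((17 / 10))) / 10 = 199 / 34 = 5.85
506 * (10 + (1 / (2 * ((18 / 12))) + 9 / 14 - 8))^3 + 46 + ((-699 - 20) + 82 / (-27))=12663.25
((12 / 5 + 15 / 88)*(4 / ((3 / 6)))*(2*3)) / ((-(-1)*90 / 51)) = 19227 / 275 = 69.92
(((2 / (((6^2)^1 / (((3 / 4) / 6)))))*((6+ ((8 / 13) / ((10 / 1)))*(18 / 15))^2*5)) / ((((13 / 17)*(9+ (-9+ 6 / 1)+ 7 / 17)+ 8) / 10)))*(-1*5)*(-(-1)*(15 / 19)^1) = -31281649 / 7982546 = -3.92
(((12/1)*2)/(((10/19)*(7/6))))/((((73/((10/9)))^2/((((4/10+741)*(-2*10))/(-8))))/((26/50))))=14650064/1678635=8.73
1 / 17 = 0.06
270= 270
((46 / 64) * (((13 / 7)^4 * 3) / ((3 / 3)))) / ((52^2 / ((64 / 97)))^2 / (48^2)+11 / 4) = 2270256768 / 645465211825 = 0.00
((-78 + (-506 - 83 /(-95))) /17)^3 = -170003843055773 /4212283375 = -40359.07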